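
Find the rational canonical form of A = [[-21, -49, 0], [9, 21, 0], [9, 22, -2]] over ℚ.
The invariant factors of A (the non-unit diagonal entries of the Smith normal form of xI - A over ℚ[x]) are x^2(x + 2), each dividing the next. The characteristic polynomial is their product, x^2(x + 2).

The rational canonical form is the block-diagonal matrix of companion matrices C(f_i):
R = [[0, 0, 0], [1, 0, 0], [0, 1, -2]].

R = [[0, 0, 0], [1, 0, 0], [0, 1, -2]]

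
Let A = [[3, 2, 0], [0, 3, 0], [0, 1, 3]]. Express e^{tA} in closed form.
e^{tA} = [[e^{3*t}, 2*t*e^{3*t}, 0], [0, e^{3*t}, 0], [0, t*e^{3*t}, e^{3*t}]]

A has Jordan form J = [[3, 1, 0], [0, 3, 0], [0, 0, 3]] with A = PJP^{-1}, so e^{tA} = P e^{tJ} P^{-1}.

For a Jordan block J_k(λ), e^{tJ_k(λ)} = e^{λt} · (I + tN + t^2 N^2/2! + ... + t^{k-1} N^{k-1}/(k-1)!) where N is the nilpotent superdiagonal part.

Assembling the blocks and conjugating back gives the entries of e^{tA} as shown above.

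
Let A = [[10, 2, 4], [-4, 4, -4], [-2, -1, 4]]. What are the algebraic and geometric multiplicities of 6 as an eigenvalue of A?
The characteristic polynomial is (x - 6)^3, so the factor x - 6 appears with exponent 3: the algebraic multiplicity is 3.

rank(A - 6I) = 1, so the eigenspace has dimension 3 - 1 = 2: the geometric multiplicity is 2.

Since 2 < 3, A is not diagonalizable.

algebraic multiplicity 3, geometric multiplicity 2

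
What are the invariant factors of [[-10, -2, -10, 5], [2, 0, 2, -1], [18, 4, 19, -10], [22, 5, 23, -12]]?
The Jordan structure of A has elementary divisors (x + 1)^3, x. Arranging the block sizes at each eigenvalue in decreasing order and taking row products gives the invariant factors.

Invariant factors (smallest first, each dividing the next): x(x + 1)^3.

Check: the last factor x(x + 1)^3 is the minimal polynomial, and the product x(x + 1)^3 is the characteristic polynomial.

x(x + 1)^3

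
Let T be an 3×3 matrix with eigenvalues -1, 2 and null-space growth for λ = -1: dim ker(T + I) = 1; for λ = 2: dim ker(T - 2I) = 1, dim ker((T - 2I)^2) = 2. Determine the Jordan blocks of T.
Jordan blocks: (-1, 1), (2, 2)

λ = -1: successive nullity increments [1] count blocks of size ≥ k; block sizes are [1].
λ = 2: successive nullity increments [1, 1] count blocks of size ≥ k; block sizes are [2].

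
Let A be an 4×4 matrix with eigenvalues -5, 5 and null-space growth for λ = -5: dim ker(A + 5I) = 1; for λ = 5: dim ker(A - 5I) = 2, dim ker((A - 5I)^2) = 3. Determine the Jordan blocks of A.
Jordan blocks: (-5, 1), (5, 2), (5, 1)

λ = -5: successive nullity increments [1] count blocks of size ≥ k; block sizes are [1].
λ = 5: successive nullity increments [2, 1] count blocks of size ≥ k; block sizes are [2, 1].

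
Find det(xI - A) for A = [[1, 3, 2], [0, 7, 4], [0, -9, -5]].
χ_A(x) = (x - 1)^3

xI - A = [[x - 1, -3, -2], [0, x - 7, -4], [0, 9, x + 5]].

Expanding det(xI - A) along the first row:
det(xI - A) = + (x - 1)·det([[x - 7, -4], [9, x + 5]]) - (-3)·det([[0, -4], [0, x + 5]]) + (-2)·det([[0, x - 7], [0, 9]]).

Evaluating gives χ_A(x) = x^3 - 3x^2 + 3x - 1 = (x - 1)^3.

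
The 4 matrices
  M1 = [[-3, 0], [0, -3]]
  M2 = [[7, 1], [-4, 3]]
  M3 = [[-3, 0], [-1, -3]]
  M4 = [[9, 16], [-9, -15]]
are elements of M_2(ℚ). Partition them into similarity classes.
Characteristic polynomials: χ_{M1} = (x + 3)^2, χ_{M2} = (x - 5)^2, χ_{M3} = (x + 3)^2, χ_{M4} = (x + 3)^2.

{M1}: invariant factors x + 3, x + 3.

{M2}: invariant factors (x - 5)^2.

{M3, M4}: invariant factors (x + 3)^2.

Matrices are similar if and only if their invariant-factor lists agree; the partition into similarity classes is {M1}, {M2}, {M3, M4}.

3 classes: {M1}, {M2}, {M3, M4}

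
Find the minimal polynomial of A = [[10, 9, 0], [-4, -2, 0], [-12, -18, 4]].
The characteristic polynomial factors as (x - 4)^3. The minimal polynomial is ∏(x - λ)^{k_λ} where k_λ is the size of the largest Jordan block at λ.

For λ = 4: rank(A - 4I) = 1, and the largest Jordan block has size 2 (the smallest k with rank((A - 4I)^k) = rank((A - 4I)^(k+1))).

So m_A(x) = (x - 4)^2.

m_A(x) = (x - 4)^2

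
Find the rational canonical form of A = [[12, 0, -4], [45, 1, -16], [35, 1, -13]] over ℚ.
R = [[0, 0, -4], [1, 0, 1], [0, 1, 0]]

The invariant factors of A (the non-unit diagonal entries of the Smith normal form of xI - A over ℚ[x]) are x^3 - x + 4, each dividing the next. The characteristic polynomial is their product, x^3 - x + 4.

The rational canonical form is the block-diagonal matrix of companion matrices C(f_i):
R = [[0, 0, -4], [1, 0, 1], [0, 1, 0]].

Note the characteristic polynomial does not split into linear factors over ℚ, so A has no Jordan form over ℚ; the rational canonical form exists over any field.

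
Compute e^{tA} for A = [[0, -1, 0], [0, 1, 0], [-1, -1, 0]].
e^{tA} = [[1, 1 - e^{t}, 0], [0, e^{t}, 0], [-t, -t, 1]]

A has Jordan form J = [[0, 1, 0], [0, 0, 0], [0, 0, 1]] with A = PJP^{-1}, so e^{tA} = P e^{tJ} P^{-1}.

For a Jordan block J_k(λ), e^{tJ_k(λ)} = e^{λt} · (I + tN + t^2 N^2/2! + ... + t^{k-1} N^{k-1}/(k-1)!) where N is the nilpotent superdiagonal part.

Assembling the blocks and conjugating back gives the entries of e^{tA} as shown above.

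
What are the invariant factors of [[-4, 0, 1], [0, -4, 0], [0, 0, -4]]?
x + 4, (x + 4)^2

The Jordan structure of A has elementary divisors (x + 4)^2, (x + 4). Arranging the block sizes at each eigenvalue in decreasing order and taking row products gives the invariant factors.

Invariant factors (smallest first, each dividing the next): x + 4, (x + 4)^2.

Check: the last factor (x + 4)^2 is the minimal polynomial, and the product (x + 4)^3 is the characteristic polynomial.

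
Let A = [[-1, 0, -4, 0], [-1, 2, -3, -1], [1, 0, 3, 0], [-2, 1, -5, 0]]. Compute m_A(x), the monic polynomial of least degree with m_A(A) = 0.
m_A(x) = (x - 1)^2

The characteristic polynomial factors as (x - 1)^4. The minimal polynomial is ∏(x - λ)^{k_λ} where k_λ is the size of the largest Jordan block at λ.

For λ = 1: rank(A - I) = 2, and the largest Jordan block has size 2 (the smallest k with rank((A - I)^k) = rank((A - I)^(k+1))).

So m_A(x) = (x - 1)^2.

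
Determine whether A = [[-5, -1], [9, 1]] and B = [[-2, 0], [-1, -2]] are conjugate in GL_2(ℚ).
Two matrices over a field are similar if and only if they have the same invariant factors.

Both A and B have characteristic polynomial (x + 2)^2 and minimal polynomial (x + 2)^2. Computing further, both have invariant factors (x + 2)^2. Hence A and B are similar.

Yes.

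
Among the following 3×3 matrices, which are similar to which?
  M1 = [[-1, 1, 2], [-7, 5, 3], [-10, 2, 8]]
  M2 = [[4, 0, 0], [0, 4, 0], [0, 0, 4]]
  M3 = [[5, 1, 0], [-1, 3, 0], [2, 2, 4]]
Characteristic polynomials: χ_{M1} = (x - 4)^3, χ_{M2} = (x - 4)^3, χ_{M3} = (x - 4)^3.

{M1}: invariant factors (x - 4)^3.

{M2}: invariant factors x - 4, x - 4, x - 4.

{M3}: invariant factors x - 4, (x - 4)^2.

Matrices are similar if and only if their invariant-factor lists agree; the partition into similarity classes is {M1}, {M2}, {M3}.

3 classes: {M1}, {M2}, {M3}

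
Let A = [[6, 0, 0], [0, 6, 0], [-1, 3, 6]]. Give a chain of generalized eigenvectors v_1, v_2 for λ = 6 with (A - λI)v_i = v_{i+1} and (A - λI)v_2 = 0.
v_1 = [[5, 2, -13]]^T, v_2 = [[0, 0, 1]]^T

We seek v_1 ∈ ker((A - 6I)^2) \ ker(A - 6I), then set v_{i+1} = (A - 6I) v_i.

One such chain is v_1 = [[5, 2, -13]]^T, v_2 = [[0, 0, 1]]^T. Check: (A - 6I) v_2 = [[0, 0, 0]]^T = 0.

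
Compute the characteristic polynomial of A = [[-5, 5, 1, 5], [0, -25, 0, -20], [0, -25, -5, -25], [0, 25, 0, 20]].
xI - A = [[x + 5, -5, -1, -5], [0, x + 25, 0, 20], [0, 25, x + 5, 25], [0, -25, 0, x - 20]].

Expanding det(xI - A) along the first row:
det(xI - A) = + (x + 5)·det([[x + 25, 0, 20], [25, x + 5, 25], [-25, 0, x - 20]]) - (-5)·det([[0, 0, 20], [0, x + 5, 25], [0, 0, x - 20]]) + (-1)·det([[0, x + 25, 20], [0, 25, 25], [0, -25, x - 20]]) - (-5)·det([[0, x + 25, 0], [0, 25, x + 5], [0, -25, 0]]).

Evaluating gives χ_A(x) = x^4 + 15x^3 + 75x^2 + 125x = x(x + 5)^3.

χ_A(x) = x(x + 5)^3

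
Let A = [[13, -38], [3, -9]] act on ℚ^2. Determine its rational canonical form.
R = [[0, 3], [1, 4]]

The invariant factors of A (the non-unit diagonal entries of the Smith normal form of xI - A over ℚ[x]) are x^2 - 4x - 3, each dividing the next. The characteristic polynomial is their product, x^2 - 4x - 3.

The rational canonical form is the block-diagonal matrix of companion matrices C(f_i):
R = [[0, 3], [1, 4]].

Note the characteristic polynomial does not split into linear factors over ℚ, so A has no Jordan form over ℚ; the rational canonical form exists over any field.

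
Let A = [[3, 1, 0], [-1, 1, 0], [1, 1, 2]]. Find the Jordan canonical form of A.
J = [[2, 1, 0], [0, 2, 0], [0, 0, 2]]

The characteristic polynomial is det(xI - A) = (x - 2)^3, so the eigenvalues are 2 (algebraic multiplicity 3).

For λ = 2: rank(A - 2I) = 1, rank((A - 2I)^2) = 0. The eigenspace has dimension 3 - 1 = 2, so there are 2 Jordan blocks; the rank sequence gives block sizes [2, 1].

Assembling the blocks gives the Jordan form J above.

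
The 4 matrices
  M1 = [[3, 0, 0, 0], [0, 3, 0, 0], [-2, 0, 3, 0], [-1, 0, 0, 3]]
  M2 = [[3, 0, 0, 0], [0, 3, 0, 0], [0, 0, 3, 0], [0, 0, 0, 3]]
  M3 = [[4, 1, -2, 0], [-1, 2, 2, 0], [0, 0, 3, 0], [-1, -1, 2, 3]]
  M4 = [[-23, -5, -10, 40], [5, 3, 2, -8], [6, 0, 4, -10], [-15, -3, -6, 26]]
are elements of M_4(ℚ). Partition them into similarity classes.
3 classes: {M1, M3}, {M2}, {M4}

Characteristic polynomials: χ_{M1} = (x - 3)^4, χ_{M2} = (x - 3)^4, χ_{M3} = (x - 3)^4, χ_{M4} = (x - 4)(x - 2)^3.

{M1, M3}: invariant factors x - 3, x - 3, (x - 3)^2.

{M2}: invariant factors x - 3, x - 3, x - 3, x - 3.

{M4}: invariant factors x - 2, (x - 4)(x - 2)^2.

Matrices are similar if and only if their invariant-factor lists agree; the partition into similarity classes is {M1, M3}, {M2}, {M4}.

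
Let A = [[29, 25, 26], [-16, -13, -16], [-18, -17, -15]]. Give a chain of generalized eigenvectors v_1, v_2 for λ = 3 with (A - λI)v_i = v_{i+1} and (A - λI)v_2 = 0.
v_1 = [[-2, 1, 1]]^T, v_2 = [[-1, 0, 1]]^T

We seek v_1 ∈ ker((A - 3I)^2) \ ker(A - 3I), then set v_{i+1} = (A - 3I) v_i.

One such chain is v_1 = [[-2, 1, 1]]^T, v_2 = [[-1, 0, 1]]^T. Check: (A - 3I) v_2 = [[0, 0, 0]]^T = 0.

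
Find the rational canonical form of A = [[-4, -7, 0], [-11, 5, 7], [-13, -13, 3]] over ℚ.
The invariant factors of A (the non-unit diagonal entries of the Smith normal form of xI - A over ℚ[x]) are (x - 3)^2(x + 2), each dividing the next. The characteristic polynomial is their product, (x - 3)^2(x + 2).

The rational canonical form is the block-diagonal matrix of companion matrices C(f_i):
R = [[0, 0, -18], [1, 0, 3], [0, 1, 4]].

R = [[0, 0, -18], [1, 0, 3], [0, 1, 4]]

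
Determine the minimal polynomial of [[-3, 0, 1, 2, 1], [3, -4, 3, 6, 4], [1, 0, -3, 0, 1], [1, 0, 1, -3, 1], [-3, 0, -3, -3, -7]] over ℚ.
The characteristic polynomial factors as (x + 4)^5. The minimal polynomial is ∏(x - λ)^{k_λ} where k_λ is the size of the largest Jordan block at λ.

For λ = -4: rank(A + 4I) = 3, and the largest Jordan block has size 3 (the smallest k with rank((A + 4I)^k) = rank((A + 4I)^(k+1))).

So m_A(x) = (x + 4)^3.

m_A(x) = (x + 4)^3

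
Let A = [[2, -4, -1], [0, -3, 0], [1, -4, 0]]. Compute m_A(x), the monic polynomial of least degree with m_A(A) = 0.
The characteristic polynomial factors as (x - 1)^2(x + 3). The minimal polynomial is ∏(x - λ)^{k_λ} where k_λ is the size of the largest Jordan block at λ.

For λ = -3: rank(A + 3I) = 2, and the largest Jordan block has size 1 (the smallest k with rank((A + 3I)^k) = rank((A + 3I)^(k+1))).
For λ = 1: rank(A - I) = 2, and the largest Jordan block has size 2 (the smallest k with rank((A - I)^k) = rank((A - I)^(k+1))).

So m_A(x) = (x - 1)^2(x + 3).

m_A(x) = (x - 1)^2(x + 3)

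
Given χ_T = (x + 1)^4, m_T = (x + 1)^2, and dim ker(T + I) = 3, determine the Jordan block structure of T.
λ = -1: algebraic multiplicity 4 (exponent in χ_T), largest block size 2 (exponent in m_T), 3 blocks (geometric multiplicity). These force block sizes [2, 1, 1].

Jordan blocks: (-1, 2), (-1, 1), (-1, 1)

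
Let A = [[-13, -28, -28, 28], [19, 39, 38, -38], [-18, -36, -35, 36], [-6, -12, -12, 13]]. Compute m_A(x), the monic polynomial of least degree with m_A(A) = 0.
The characteristic polynomial factors as (x - 1)^4. The minimal polynomial is ∏(x - λ)^{k_λ} where k_λ is the size of the largest Jordan block at λ.

For λ = 1: rank(A - I) = 1, and the largest Jordan block has size 2 (the smallest k with rank((A - I)^k) = rank((A - I)^(k+1))).

So m_A(x) = (x - 1)^2.

m_A(x) = (x - 1)^2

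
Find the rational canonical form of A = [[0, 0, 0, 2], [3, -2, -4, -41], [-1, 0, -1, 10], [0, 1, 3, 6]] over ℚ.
The invariant factors of A (the non-unit diagonal entries of the Smith normal form of xI - A over ℚ[x]) are (x - 1)(x + 2)(x^2 - 4x + 1), each dividing the next. The characteristic polynomial is their product, (x - 1)(x + 2)(x^2 - 4x + 1).

The rational canonical form is the block-diagonal matrix of companion matrices C(f_i):
R = [[0, 0, 0, 2], [1, 0, 0, -9], [0, 1, 0, 5], [0, 0, 1, 3]].

Note the characteristic polynomial does not split into linear factors over ℚ, so A has no Jordan form over ℚ; the rational canonical form exists over any field.

R = [[0, 0, 0, 2], [1, 0, 0, -9], [0, 1, 0, 5], [0, 0, 1, 3]]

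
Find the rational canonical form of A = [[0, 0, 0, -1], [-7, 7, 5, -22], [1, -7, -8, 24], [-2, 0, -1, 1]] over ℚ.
The invariant factors of A (the non-unit diagonal entries of the Smith normal form of xI - A over ℚ[x]) are x(x^3 + 4), each dividing the next. The characteristic polynomial is their product, x(x^3 + 4).

The rational canonical form is the block-diagonal matrix of companion matrices C(f_i):
R = [[0, 0, 0, 0], [1, 0, 0, -4], [0, 1, 0, 0], [0, 0, 1, 0]].

Note the characteristic polynomial does not split into linear factors over ℚ, so A has no Jordan form over ℚ; the rational canonical form exists over any field.

R = [[0, 0, 0, 0], [1, 0, 0, -4], [0, 1, 0, 0], [0, 0, 1, 0]]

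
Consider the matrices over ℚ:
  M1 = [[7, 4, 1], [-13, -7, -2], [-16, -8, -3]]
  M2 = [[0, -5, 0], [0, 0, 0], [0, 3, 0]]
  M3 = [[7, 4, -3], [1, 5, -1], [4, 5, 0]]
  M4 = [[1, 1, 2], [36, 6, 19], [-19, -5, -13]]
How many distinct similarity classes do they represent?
Characteristic polynomials: χ_{M1} = (x + 1)^3, χ_{M2} = x^3, χ_{M3} = (x - 4)^3, χ_{M4} = (x + 2)^3.

{M1}: invariant factors (x + 1)^3.

{M2}: invariant factors x, x^2.

{M3}: invariant factors (x - 4)^3.

{M4}: invariant factors (x + 2)^3.

Matrices are similar if and only if their invariant-factor lists agree; the partition into similarity classes is {M1}, {M2}, {M3}, {M4}.

4 classes: {M1}, {M2}, {M3}, {M4}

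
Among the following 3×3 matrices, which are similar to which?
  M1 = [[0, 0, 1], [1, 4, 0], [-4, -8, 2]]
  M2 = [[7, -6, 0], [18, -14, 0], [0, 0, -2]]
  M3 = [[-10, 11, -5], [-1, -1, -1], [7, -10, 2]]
3 classes: {M1}, {M2}, {M3}

Characteristic polynomials: χ_{M1} = (x - 2)^3, χ_{M2} = (x + 2)^2(x + 5), χ_{M3} = (x + 2)^2(x + 5).

{M1}: invariant factors (x - 2)^3.

{M2}: invariant factors x + 2, (x + 2)(x + 5).

{M3}: invariant factors (x + 2)^2(x + 5).

Matrices are similar if and only if their invariant-factor lists agree; the partition into similarity classes is {M1}, {M2}, {M3}.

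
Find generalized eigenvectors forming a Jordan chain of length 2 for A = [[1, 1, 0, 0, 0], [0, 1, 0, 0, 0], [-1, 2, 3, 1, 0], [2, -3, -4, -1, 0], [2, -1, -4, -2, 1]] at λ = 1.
We seek v_1 ∈ ker((A - I)^2) \ ker(A - I), then set v_{i+1} = (A - I) v_i.

One such chain is v_1 = [[0, 1, 0, 0, 0]]^T, v_2 = [[1, 0, 2, -3, -1]]^T. Check: (A - I) v_2 = [[0, 0, 0, 0, 0]]^T = 0.

v_1 = [[0, 1, 0, 0, 0]]^T, v_2 = [[1, 0, 2, -3, -1]]^T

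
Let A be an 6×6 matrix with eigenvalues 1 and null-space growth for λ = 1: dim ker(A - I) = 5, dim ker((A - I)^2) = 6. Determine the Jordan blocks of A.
λ = 1: successive nullity increments [5, 1] count blocks of size ≥ k; block sizes are [2, 1, 1, 1, 1].

Jordan blocks: (1, 2), (1, 1), (1, 1), (1, 1), (1, 1)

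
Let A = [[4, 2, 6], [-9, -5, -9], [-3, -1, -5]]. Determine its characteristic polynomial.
xI - A = [[x - 4, -2, -6], [9, x + 5, 9], [3, 1, x + 5]].

Expanding det(xI - A) along the first row:
det(xI - A) = + (x - 4)·det([[x + 5, 9], [1, x + 5]]) - (-2)·det([[9, 9], [3, x + 5]]) + (-6)·det([[9, x + 5], [3, 1]]).

Evaluating gives χ_A(x) = x^3 + 6x^2 + 12x + 8 = (x + 2)^3.

χ_A(x) = (x + 2)^3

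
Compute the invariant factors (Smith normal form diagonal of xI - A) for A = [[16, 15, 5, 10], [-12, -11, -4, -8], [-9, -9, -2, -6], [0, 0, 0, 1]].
x - 1, x - 1, (x - 1)^2

The Jordan structure of A has elementary divisors (x - 1)^2, (x - 1), (x - 1). Arranging the block sizes at each eigenvalue in decreasing order and taking row products gives the invariant factors.

Invariant factors (smallest first, each dividing the next): x - 1, x - 1, (x - 1)^2.

Check: the last factor (x - 1)^2 is the minimal polynomial, and the product (x - 1)^4 is the characteristic polynomial.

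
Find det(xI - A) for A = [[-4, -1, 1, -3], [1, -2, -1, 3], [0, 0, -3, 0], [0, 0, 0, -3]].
χ_A(x) = (x + 3)^4

xI - A = [[x + 4, 1, -1, 3], [-1, x + 2, 1, -3], [0, 0, x + 3, 0], [0, 0, 0, x + 3]].

Expanding det(xI - A) along the first row:
det(xI - A) = + (x + 4)·det([[x + 2, 1, -3], [0, x + 3, 0], [0, 0, x + 3]]) - (1)·det([[-1, 1, -3], [0, x + 3, 0], [0, 0, x + 3]]) + (-1)·det([[-1, x + 2, -3], [0, 0, 0], [0, 0, x + 3]]) - (3)·det([[-1, x + 2, 1], [0, 0, x + 3], [0, 0, 0]]).

Evaluating gives χ_A(x) = x^4 + 12x^3 + 54x^2 + 108x + 81 = (x + 3)^4.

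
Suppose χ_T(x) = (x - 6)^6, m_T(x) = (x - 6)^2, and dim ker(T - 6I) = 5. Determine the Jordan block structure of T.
Jordan blocks: (6, 2), (6, 1), (6, 1), (6, 1), (6, 1)

λ = 6: algebraic multiplicity 6 (exponent in χ_T), largest block size 2 (exponent in m_T), 5 blocks (geometric multiplicity). These force block sizes [2, 1, 1, 1, 1].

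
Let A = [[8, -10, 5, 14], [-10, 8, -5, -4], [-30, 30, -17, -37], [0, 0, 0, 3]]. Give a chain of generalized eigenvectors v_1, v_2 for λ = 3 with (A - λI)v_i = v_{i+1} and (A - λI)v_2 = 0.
v_1 = [[1, 1, -2, 1]]^T, v_2 = [[-1, 1, 3, 0]]^T

We seek v_1 ∈ ker((A - 3I)^2) \ ker(A - 3I), then set v_{i+1} = (A - 3I) v_i.

One such chain is v_1 = [[1, 1, -2, 1]]^T, v_2 = [[-1, 1, 3, 0]]^T. Check: (A - 3I) v_2 = [[0, 0, 0, 0]]^T = 0.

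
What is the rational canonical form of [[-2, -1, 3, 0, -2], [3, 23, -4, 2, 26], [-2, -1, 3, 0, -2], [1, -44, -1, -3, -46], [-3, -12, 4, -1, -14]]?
R = [[0, 0, 0, 0, 0], [1, 0, 0, 0, 0], [0, 1, 0, 0, 0], [0, 0, 1, 0, -12], [0, 0, 0, 1, 7]]

The invariant factors of A (the non-unit diagonal entries of the Smith normal form of xI - A over ℚ[x]) are x^3(x - 4)(x - 3), each dividing the next. The characteristic polynomial is their product, x^3(x - 4)(x - 3).

The rational canonical form is the block-diagonal matrix of companion matrices C(f_i):
R = [[0, 0, 0, 0, 0], [1, 0, 0, 0, 0], [0, 1, 0, 0, 0], [0, 0, 1, 0, -12], [0, 0, 0, 1, 7]].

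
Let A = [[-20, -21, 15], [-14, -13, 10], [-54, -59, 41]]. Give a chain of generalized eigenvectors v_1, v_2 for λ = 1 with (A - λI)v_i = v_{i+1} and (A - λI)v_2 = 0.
v_1 = [[2, 1, 4]]^T, v_2 = [[-3, -2, -7]]^T

We seek v_1 ∈ ker((A - I)^2) \ ker(A - I), then set v_{i+1} = (A - I) v_i.

One such chain is v_1 = [[2, 1, 4]]^T, v_2 = [[-3, -2, -7]]^T. Check: (A - I) v_2 = [[0, 0, 0]]^T = 0.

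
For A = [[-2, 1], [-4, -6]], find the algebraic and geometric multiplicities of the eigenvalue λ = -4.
algebraic multiplicity 2, geometric multiplicity 1

The characteristic polynomial is (x + 4)^2, so the factor x + 4 appears with exponent 2: the algebraic multiplicity is 2.

rank(A + 4I) = 1, so the eigenspace has dimension 2 - 1 = 1: the geometric multiplicity is 1.

Since 1 < 2, A is not diagonalizable.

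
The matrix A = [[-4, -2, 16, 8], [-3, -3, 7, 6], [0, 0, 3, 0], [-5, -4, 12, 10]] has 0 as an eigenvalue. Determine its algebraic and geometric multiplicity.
The characteristic polynomial is x^2(x - 3)^2, so the factor x appears with exponent 2: the algebraic multiplicity is 2.

rank(A) = 3, so the eigenspace has dimension 4 - 3 = 1: the geometric multiplicity is 1.

Since 1 < 2, A is not diagonalizable.

algebraic multiplicity 2, geometric multiplicity 1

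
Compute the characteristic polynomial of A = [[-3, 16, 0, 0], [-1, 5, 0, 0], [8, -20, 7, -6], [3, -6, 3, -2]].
xI - A = [[x + 3, -16, 0, 0], [1, x - 5, 0, 0], [-8, 20, x - 7, 6], [-3, 6, -3, x + 2]].

Expanding det(xI - A) along the first row:
det(xI - A) = + (x + 3)·det([[x - 5, 0, 0], [20, x - 7, 6], [6, -3, x + 2]]) - (-16)·det([[1, 0, 0], [-8, x - 7, 6], [-3, -3, x + 2]]) + (0)·det([[1, x - 5, 0], [-8, 20, 6], [-3, 6, x + 2]]) - (0)·det([[1, x - 5, 0], [-8, 20, x - 7], [-3, 6, -3]]).

Evaluating gives χ_A(x) = x^4 - 7x^3 + 15x^2 - 13x + 4 = (x - 4)(x - 1)^3.

χ_A(x) = (x - 4)(x - 1)^3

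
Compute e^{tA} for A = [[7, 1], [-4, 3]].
A has Jordan form J = [[5, 1], [0, 5]] with A = PJP^{-1}, so e^{tA} = P e^{tJ} P^{-1}.

For a Jordan block J_k(λ), e^{tJ_k(λ)} = e^{λt} · (I + tN + t^2 N^2/2! + ... + t^{k-1} N^{k-1}/(k-1)!) where N is the nilpotent superdiagonal part.

Assembling the blocks and conjugating back gives the entries of e^{tA} as shown above.

e^{tA} = [[(2*t + 1)*e^{5*t}, t*e^{5*t}], [-4*t*e^{5*t}, (1 - 2*t)*e^{5*t}]]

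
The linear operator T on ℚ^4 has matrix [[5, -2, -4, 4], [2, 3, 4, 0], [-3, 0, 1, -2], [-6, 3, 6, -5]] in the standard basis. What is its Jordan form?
The characteristic polynomial is det(xI - A) = (x - 1)^4, so the eigenvalues are 1 (algebraic multiplicity 4).

For λ = 1: rank(A - I) = 2, rank((A - I)^2) = 0. The eigenspace has dimension 4 - 2 = 2, so there are 2 Jordan blocks; the rank sequence gives block sizes [2, 2].

Assembling the blocks gives the Jordan form J above.

J = [[1, 1, 0, 0], [0, 1, 0, 0], [0, 0, 1, 1], [0, 0, 0, 1]]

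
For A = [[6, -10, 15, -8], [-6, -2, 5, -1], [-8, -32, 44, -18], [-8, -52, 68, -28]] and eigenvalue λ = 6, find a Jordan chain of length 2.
We seek v_1 ∈ ker((A - 6I)^2) \ ker(A - 6I), then set v_{i+1} = (A - 6I) v_i.

One such chain is v_1 = [[3, 0, 6, 11]]^T, v_2 = [[2, 1, 6, 10]]^T. Check: (A - 6I) v_2 = [[0, 0, 0, 0]]^T = 0.

v_1 = [[3, 0, 6, 11]]^T, v_2 = [[2, 1, 6, 10]]^T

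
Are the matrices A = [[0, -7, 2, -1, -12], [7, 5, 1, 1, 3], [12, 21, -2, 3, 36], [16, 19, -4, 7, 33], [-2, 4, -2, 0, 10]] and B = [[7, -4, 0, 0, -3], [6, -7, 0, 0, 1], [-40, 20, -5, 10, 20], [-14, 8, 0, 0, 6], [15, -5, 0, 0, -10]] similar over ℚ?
trace(A) = 20 but trace(B) = -15. The trace is a similarity invariant, so A and B are not similar.

No.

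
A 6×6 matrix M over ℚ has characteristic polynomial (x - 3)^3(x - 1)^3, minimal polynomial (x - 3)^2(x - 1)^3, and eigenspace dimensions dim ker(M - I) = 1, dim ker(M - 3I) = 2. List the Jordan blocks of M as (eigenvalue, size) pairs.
Jordan blocks: (1, 3), (3, 2), (3, 1)

λ = 1: algebraic multiplicity 3 (exponent in χ_M), largest block size 3 (exponent in m_M), 1 block (geometric multiplicity). This forces block sizes [3].
λ = 3: algebraic multiplicity 3 (exponent in χ_M), largest block size 2 (exponent in m_M), 2 blocks (geometric multiplicity). These force block sizes [2, 1].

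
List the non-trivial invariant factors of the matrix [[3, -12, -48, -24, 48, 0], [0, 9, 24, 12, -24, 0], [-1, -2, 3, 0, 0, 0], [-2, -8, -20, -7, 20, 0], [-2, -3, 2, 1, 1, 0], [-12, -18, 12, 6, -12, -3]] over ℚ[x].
The Jordan structure of A has elementary divisors (x + 3), (x + 3), (x - 3)^2, (x - 3)^2. Arranging the block sizes at each eigenvalue in decreasing order and taking row products gives the invariant factors.

Invariant factors (smallest first, each dividing the next): (x - 3)^2(x + 3), (x - 3)^2(x + 3).

Check: the last factor (x - 3)^2(x + 3) is the minimal polynomial, and the product (x - 3)^4(x + 3)^2 is the characteristic polynomial.

(x - 3)^2(x + 3), (x - 3)^2(x + 3)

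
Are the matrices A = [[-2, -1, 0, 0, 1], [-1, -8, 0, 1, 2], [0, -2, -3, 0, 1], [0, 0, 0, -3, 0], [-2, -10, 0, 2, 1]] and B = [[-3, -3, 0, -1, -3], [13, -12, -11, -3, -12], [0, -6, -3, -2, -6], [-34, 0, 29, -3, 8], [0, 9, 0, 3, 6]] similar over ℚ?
Two matrices over a field are similar if and only if they have the same invariant factors.

Both A and B have characteristic polynomial (x + 3)^5 and minimal polynomial (x + 3)^3. Computing further, both have invariant factors (x + 3)^2, (x + 3)^3. Hence A and B are similar.

Yes.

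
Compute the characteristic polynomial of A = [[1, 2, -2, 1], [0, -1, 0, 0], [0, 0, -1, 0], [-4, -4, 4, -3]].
xI - A = [[x - 1, -2, 2, -1], [0, x + 1, 0, 0], [0, 0, x + 1, 0], [4, 4, -4, x + 3]].

Expanding det(xI - A) along the first row:
det(xI - A) = + (x - 1)·det([[x + 1, 0, 0], [0, x + 1, 0], [4, -4, x + 3]]) - (-2)·det([[0, 0, 0], [0, x + 1, 0], [4, -4, x + 3]]) + (2)·det([[0, x + 1, 0], [0, 0, 0], [4, 4, x + 3]]) - (-1)·det([[0, x + 1, 0], [0, 0, x + 1], [4, 4, -4]]).

Evaluating gives χ_A(x) = x^4 + 4x^3 + 6x^2 + 4x + 1 = (x + 1)^4.

χ_A(x) = (x + 1)^4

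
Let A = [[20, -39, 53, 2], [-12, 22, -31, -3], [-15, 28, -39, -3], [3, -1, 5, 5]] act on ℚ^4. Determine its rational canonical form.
R = [[0, -1, 0, 0], [1, 4, 0, 0], [0, 0, 0, -1], [0, 0, 1, 4]]

The invariant factors of A (the non-unit diagonal entries of the Smith normal form of xI - A over ℚ[x]) are x^2 - 4x + 1, x^2 - 4x + 1, each dividing the next. The characteristic polynomial is their product, (x^2 - 4x + 1)^2.

The rational canonical form is the block-diagonal matrix of companion matrices C(f_i):
R = [[0, -1, 0, 0], [1, 4, 0, 0], [0, 0, 0, -1], [0, 0, 1, 4]].

Note the characteristic polynomial does not split into linear factors over ℚ, so A has no Jordan form over ℚ; the rational canonical form exists over any field.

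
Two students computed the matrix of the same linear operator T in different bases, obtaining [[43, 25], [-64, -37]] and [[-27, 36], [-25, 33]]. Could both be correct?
Yes.

Two matrices over a field are similar if and only if they have the same invariant factors.

Both A and B have characteristic polynomial (x - 3)^2 and minimal polynomial (x - 3)^2. Computing further, both have invariant factors (x - 3)^2. Hence A and B are similar.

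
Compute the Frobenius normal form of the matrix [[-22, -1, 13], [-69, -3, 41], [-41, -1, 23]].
R = [[0, 0, 8], [1, 0, 4], [0, 1, -2]]

The invariant factors of A (the non-unit diagonal entries of the Smith normal form of xI - A over ℚ[x]) are (x - 2)(x + 2)^2, each dividing the next. The characteristic polynomial is their product, (x - 2)(x + 2)^2.

The rational canonical form is the block-diagonal matrix of companion matrices C(f_i):
R = [[0, 0, 8], [1, 0, 4], [0, 1, -2]].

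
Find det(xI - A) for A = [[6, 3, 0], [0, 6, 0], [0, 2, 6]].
xI - A = [[x - 6, -3, 0], [0, x - 6, 0], [0, -2, x - 6]].

Expanding det(xI - A) along the first row:
det(xI - A) = + (x - 6)·det([[x - 6, 0], [-2, x - 6]]) - (-3)·det([[0, 0], [0, x - 6]]) + (0)·det([[0, x - 6], [0, -2]]).

Evaluating gives χ_A(x) = x^3 - 18x^2 + 108x - 216 = (x - 6)^3.

χ_A(x) = (x - 6)^3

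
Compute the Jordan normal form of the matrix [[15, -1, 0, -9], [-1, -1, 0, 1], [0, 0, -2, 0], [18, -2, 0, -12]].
J = [[-2, 1, 0, 0], [0, -2, 0, 0], [0, 0, -2, 0], [0, 0, 0, 6]]

The characteristic polynomial is det(xI - A) = (x - 6)(x + 2)^3, so the eigenvalues are -2 (algebraic multiplicity 3), 6 (algebraic multiplicity 1).

For λ = -2: rank(A + 2I) = 2, rank((A + 2I)^2) = 1. The eigenspace has dimension 4 - 2 = 2, so there are 2 Jordan blocks; the rank sequence gives block sizes [2, 1].

For λ = 6: algebraic multiplicity 1 gives one 1×1 block.

Assembling the blocks gives the Jordan form J above.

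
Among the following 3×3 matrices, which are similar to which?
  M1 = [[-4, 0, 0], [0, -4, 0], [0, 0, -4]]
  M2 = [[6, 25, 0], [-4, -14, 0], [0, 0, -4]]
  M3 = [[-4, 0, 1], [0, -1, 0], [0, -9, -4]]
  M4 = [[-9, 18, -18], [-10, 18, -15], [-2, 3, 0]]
Characteristic polynomials: χ_{M1} = (x + 4)^3, χ_{M2} = (x + 4)^3, χ_{M3} = (x + 1)(x + 4)^2, χ_{M4} = (x - 3)^3.

{M1}: invariant factors x + 4, x + 4, x + 4.

{M2}: invariant factors x + 4, (x + 4)^2.

{M3}: invariant factors (x + 1)(x + 4)^2.

{M4}: invariant factors x - 3, (x - 3)^2.

Matrices are similar if and only if their invariant-factor lists agree; the partition into similarity classes is {M1}, {M2}, {M3}, {M4}.

4 classes: {M1}, {M2}, {M3}, {M4}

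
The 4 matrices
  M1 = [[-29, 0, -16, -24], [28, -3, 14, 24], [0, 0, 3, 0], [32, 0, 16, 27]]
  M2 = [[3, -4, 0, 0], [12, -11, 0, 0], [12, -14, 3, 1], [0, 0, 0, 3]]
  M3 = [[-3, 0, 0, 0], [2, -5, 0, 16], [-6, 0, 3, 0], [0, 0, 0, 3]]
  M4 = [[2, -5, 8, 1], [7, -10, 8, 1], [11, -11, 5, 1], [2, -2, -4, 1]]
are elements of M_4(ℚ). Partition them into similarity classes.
2 classes: {M1, M3}, {M2, M4}

Characteristic polynomials: χ_{M1} = (x - 3)^2(x + 3)(x + 5), χ_{M2} = (x - 3)^2(x + 3)(x + 5), χ_{M3} = (x - 3)^2(x + 3)(x + 5), χ_{M4} = (x - 3)^2(x + 3)(x + 5).

{M1, M3}: invariant factors x - 3, (x - 3)(x + 3)(x + 5).

{M2, M4}: invariant factors (x - 3)^2(x + 3)(x + 5).

Matrices are similar if and only if their invariant-factor lists agree; the partition into similarity classes is {M1, M3}, {M2, M4}.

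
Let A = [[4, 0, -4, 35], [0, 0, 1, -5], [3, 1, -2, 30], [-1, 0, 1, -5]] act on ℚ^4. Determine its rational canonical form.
R = [[0, 0, 0, 15], [1, 0, 0, 11], [0, 1, 0, 2], [0, 0, 1, -3]]

The invariant factors of A (the non-unit diagonal entries of the Smith normal form of xI - A over ℚ[x]) are (x + 3)(x^3 - 2x - 5), each dividing the next. The characteristic polynomial is their product, (x + 3)(x^3 - 2x - 5).

The rational canonical form is the block-diagonal matrix of companion matrices C(f_i):
R = [[0, 0, 0, 15], [1, 0, 0, 11], [0, 1, 0, 2], [0, 0, 1, -3]].

Note the characteristic polynomial does not split into linear factors over ℚ, so A has no Jordan form over ℚ; the rational canonical form exists over any field.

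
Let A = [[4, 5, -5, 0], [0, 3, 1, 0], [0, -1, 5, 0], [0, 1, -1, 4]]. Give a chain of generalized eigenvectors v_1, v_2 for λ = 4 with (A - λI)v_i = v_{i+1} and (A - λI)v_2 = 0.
v_1 = [[4, -1, -2, -2]]^T, v_2 = [[5, -1, -1, 1]]^T

We seek v_1 ∈ ker((A - 4I)^2) \ ker(A - 4I), then set v_{i+1} = (A - 4I) v_i.

One such chain is v_1 = [[4, -1, -2, -2]]^T, v_2 = [[5, -1, -1, 1]]^T. Check: (A - 4I) v_2 = [[0, 0, 0, 0]]^T = 0.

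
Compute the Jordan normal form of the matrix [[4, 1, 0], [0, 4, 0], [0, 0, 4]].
The characteristic polynomial is det(xI - A) = (x - 4)^3, so the eigenvalues are 4 (algebraic multiplicity 3).

For λ = 4: rank(A - 4I) = 1, rank((A - 4I)^2) = 0. The eigenspace has dimension 3 - 1 = 2, so there are 2 Jordan blocks; the rank sequence gives block sizes [2, 1].

Assembling the blocks gives the Jordan form J above.

J = [[4, 1, 0], [0, 4, 0], [0, 0, 4]]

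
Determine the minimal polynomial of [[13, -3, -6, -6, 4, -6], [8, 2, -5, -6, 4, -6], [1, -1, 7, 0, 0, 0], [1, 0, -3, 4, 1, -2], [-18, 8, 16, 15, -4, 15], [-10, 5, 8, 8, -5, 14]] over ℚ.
The characteristic polynomial factors as (x - 6)^6. The minimal polynomial is ∏(x - λ)^{k_λ} where k_λ is the size of the largest Jordan block at λ.

For λ = 6: rank(A - 6I) = 4, and the largest Jordan block has size 3 (the smallest k with rank((A - 6I)^k) = rank((A - 6I)^(k+1))).

So m_A(x) = (x - 6)^3.

m_A(x) = (x - 6)^3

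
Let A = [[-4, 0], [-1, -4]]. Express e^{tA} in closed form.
e^{tA} = [[e^{-4*t}, 0], [-t*e^{-4*t}, e^{-4*t}]]

A has Jordan form J = [[-4, 1], [0, -4]] with A = PJP^{-1}, so e^{tA} = P e^{tJ} P^{-1}.

For a Jordan block J_k(λ), e^{tJ_k(λ)} = e^{λt} · (I + tN + t^2 N^2/2! + ... + t^{k-1} N^{k-1}/(k-1)!) where N is the nilpotent superdiagonal part.

Assembling the blocks and conjugating back gives the entries of e^{tA} as shown above.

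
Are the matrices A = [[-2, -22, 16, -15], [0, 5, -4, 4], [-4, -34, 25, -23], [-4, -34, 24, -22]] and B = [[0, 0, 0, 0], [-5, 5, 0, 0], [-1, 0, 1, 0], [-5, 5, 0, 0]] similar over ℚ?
No.

Both have characteristic polynomial x^2(x - 5)(x - 1), but the minimal polynomial of A is x^2(x - 5)(x - 1) while the minimal polynomial of B is x(x - 5)(x - 1). The minimal polynomial is a similarity invariant, so A and B are not similar.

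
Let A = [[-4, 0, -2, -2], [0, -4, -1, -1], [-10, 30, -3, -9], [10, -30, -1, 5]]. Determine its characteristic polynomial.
xI - A = [[x + 4, 0, 2, 2], [0, x + 4, 1, 1], [10, -30, x + 3, 9], [-10, 30, 1, x - 5]].

Expanding det(xI - A) along the first row:
det(xI - A) = + (x + 4)·det([[x + 4, 1, 1], [-30, x + 3, 9], [30, 1, x - 5]]) - (0)·det([[0, 1, 1], [10, x + 3, 9], [-10, 1, x - 5]]) + (2)·det([[0, x + 4, 1], [10, -30, 9], [-10, 30, x - 5]]) - (2)·det([[0, x + 4, 1], [10, -30, x + 3], [-10, 30, 1]]).

Evaluating gives χ_A(x) = x^4 + 6x^3 - 24x^2 - 224x - 384 = (x - 6)(x + 4)^3.

χ_A(x) = (x - 6)(x + 4)^3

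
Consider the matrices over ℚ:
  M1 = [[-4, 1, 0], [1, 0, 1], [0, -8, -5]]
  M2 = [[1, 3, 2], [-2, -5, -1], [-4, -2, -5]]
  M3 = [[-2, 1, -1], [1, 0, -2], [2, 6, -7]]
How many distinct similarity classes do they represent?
1 class: {M1, M2, M3}

Characteristic polynomials: χ_{M1} = (x + 3)^3, χ_{M2} = (x + 3)^3, χ_{M3} = (x + 3)^3.

{M1, M2, M3}: invariant factors (x + 3)^3.

Matrices are similar if and only if their invariant-factor lists agree; the partition into similarity classes is {M1, M2, M3}.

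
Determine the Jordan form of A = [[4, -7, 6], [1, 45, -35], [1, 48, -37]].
J = [[4, 1, 0], [0, 4, 1], [0, 0, 4]]

The characteristic polynomial is det(xI - A) = (x - 4)^3, so the eigenvalues are 4 (algebraic multiplicity 3).

For λ = 4: rank(A - 4I) = 2, rank((A - 4I)^2) = 1, rank((A - 4I)^3) = 0. The eigenspace has dimension 3 - 2 = 1, so there is 1 Jordan block; the rank sequence gives block sizes [3].

Assembling the blocks gives the Jordan form J above.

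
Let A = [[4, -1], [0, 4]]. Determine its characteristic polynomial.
χ_A(x) = (x - 4)^2

xI - A = [[x - 4, 1], [0, x - 4]].

Expanding det(xI - A) along the first row:
det(xI - A) = + (x - 4)·det([[x - 4]]) - (1)·det([[0]]).

Evaluating gives χ_A(x) = x^2 - 8x + 16 = (x - 4)^2.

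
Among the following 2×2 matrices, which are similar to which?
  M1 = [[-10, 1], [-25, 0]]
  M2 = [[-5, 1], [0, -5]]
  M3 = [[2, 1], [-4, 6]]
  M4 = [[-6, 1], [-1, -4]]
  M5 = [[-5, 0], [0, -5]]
3 classes: {M1, M2, M4}, {M3}, {M5}

Characteristic polynomials: χ_{M1} = (x + 5)^2, χ_{M2} = (x + 5)^2, χ_{M3} = (x - 4)^2, χ_{M4} = (x + 5)^2, χ_{M5} = (x + 5)^2.

{M1, M2, M4}: invariant factors (x + 5)^2.

{M3}: invariant factors (x - 4)^2.

{M5}: invariant factors x + 5, x + 5.

Matrices are similar if and only if their invariant-factor lists agree; the partition into similarity classes is {M1, M2, M4}, {M3}, {M5}.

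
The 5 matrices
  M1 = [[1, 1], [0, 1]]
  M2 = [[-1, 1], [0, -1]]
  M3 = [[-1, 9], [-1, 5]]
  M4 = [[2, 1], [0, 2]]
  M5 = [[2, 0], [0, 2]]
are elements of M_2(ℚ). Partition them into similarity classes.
4 classes: {M1}, {M2}, {M3, M4}, {M5}

Characteristic polynomials: χ_{M1} = (x - 1)^2, χ_{M2} = (x + 1)^2, χ_{M3} = (x - 2)^2, χ_{M4} = (x - 2)^2, χ_{M5} = (x - 2)^2.

{M1}: invariant factors (x - 1)^2.

{M2}: invariant factors (x + 1)^2.

{M3, M4}: invariant factors (x - 2)^2.

{M5}: invariant factors x - 2, x - 2.

Matrices are similar if and only if their invariant-factor lists agree; the partition into similarity classes is {M1}, {M2}, {M3, M4}, {M5}.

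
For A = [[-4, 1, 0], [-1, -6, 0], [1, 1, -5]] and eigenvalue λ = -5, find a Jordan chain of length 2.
v_1 = [[-1, 0, -1]]^T, v_2 = [[-1, 1, -1]]^T

We seek v_1 ∈ ker((A + 5I)^2) \ ker(A + 5I), then set v_{i+1} = (A + 5I) v_i.

One such chain is v_1 = [[-1, 0, -1]]^T, v_2 = [[-1, 1, -1]]^T. Check: (A + 5I) v_2 = [[0, 0, 0]]^T = 0.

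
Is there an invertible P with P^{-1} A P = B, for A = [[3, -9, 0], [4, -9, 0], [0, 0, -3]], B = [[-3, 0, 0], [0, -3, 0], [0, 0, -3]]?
Both have characteristic polynomial (x + 3)^3, but the minimal polynomial of A is (x + 3)^2 while the minimal polynomial of B is x + 3. The minimal polynomial is a similarity invariant, so A and B are not similar.

No.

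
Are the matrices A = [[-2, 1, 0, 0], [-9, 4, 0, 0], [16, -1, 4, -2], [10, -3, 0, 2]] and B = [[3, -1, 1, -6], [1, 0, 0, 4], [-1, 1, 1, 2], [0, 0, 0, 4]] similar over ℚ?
Two matrices over a field are similar if and only if they have the same invariant factors.

Both A and B have characteristic polynomial (x - 4)(x - 2)(x - 1)^2 and minimal polynomial (x - 4)(x - 2)(x - 1)^2. Computing further, both have invariant factors (x - 4)(x - 2)(x - 1)^2. Hence A and B are similar.

Yes.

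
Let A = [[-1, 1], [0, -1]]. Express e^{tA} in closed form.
A has Jordan form J = [[-1, 1], [0, -1]] with A = PJP^{-1}, so e^{tA} = P e^{tJ} P^{-1}.

For a Jordan block J_k(λ), e^{tJ_k(λ)} = e^{λt} · (I + tN + t^2 N^2/2! + ... + t^{k-1} N^{k-1}/(k-1)!) where N is the nilpotent superdiagonal part.

Assembling the blocks and conjugating back gives the entries of e^{tA} as shown above.

e^{tA} = [[e^{-t}, t*e^{-t}], [0, e^{-t}]]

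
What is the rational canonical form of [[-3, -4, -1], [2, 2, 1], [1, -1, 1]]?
The invariant factors of A (the non-unit diagonal entries of the Smith normal form of xI - A over ℚ[x]) are x^3 + 3x + 1, each dividing the next. The characteristic polynomial is their product, x^3 + 3x + 1.

The rational canonical form is the block-diagonal matrix of companion matrices C(f_i):
R = [[0, 0, -1], [1, 0, -3], [0, 1, 0]].

Note the characteristic polynomial does not split into linear factors over ℚ, so A has no Jordan form over ℚ; the rational canonical form exists over any field.

R = [[0, 0, -1], [1, 0, -3], [0, 1, 0]]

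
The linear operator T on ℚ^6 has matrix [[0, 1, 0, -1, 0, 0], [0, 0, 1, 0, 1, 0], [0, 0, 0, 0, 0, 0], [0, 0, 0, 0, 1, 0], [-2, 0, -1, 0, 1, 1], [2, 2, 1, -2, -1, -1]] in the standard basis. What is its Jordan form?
The characteristic polynomial is det(xI - A) = x^6, so the eigenvalues are 0 (algebraic multiplicity 6).

For λ = 0: rank(A) = 4, rank(A^2) = 2, rank(A^3) = 0. The eigenspace has dimension 6 - 4 = 2, so there are 2 Jordan blocks; the rank sequence gives block sizes [3, 3].

Assembling the blocks gives the Jordan form J above.

J = [[0, 1, 0, 0, 0, 0], [0, 0, 1, 0, 0, 0], [0, 0, 0, 0, 0, 0], [0, 0, 0, 0, 1, 0], [0, 0, 0, 0, 0, 1], [0, 0, 0, 0, 0, 0]]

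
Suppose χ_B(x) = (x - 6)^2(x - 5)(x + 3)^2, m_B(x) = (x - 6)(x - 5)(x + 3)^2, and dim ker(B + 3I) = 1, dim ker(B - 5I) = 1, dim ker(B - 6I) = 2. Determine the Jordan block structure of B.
λ = -3: algebraic multiplicity 2 (exponent in χ_B), largest block size 2 (exponent in m_B), 1 block (geometric multiplicity). This forces block sizes [2].
λ = 5: algebraic multiplicity 1 (exponent in χ_B), largest block size 1 (exponent in m_B), 1 block (geometric multiplicity). This forces block sizes [1].
λ = 6: algebraic multiplicity 2 (exponent in χ_B), largest block size 1 (exponent in m_B), 2 blocks (geometric multiplicity). These force block sizes [1, 1].

Jordan blocks: (-3, 2), (5, 1), (6, 1), (6, 1)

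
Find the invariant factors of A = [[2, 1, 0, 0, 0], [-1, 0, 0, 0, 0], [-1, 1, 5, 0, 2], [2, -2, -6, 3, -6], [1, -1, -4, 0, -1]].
(x - 3)(x - 1), (x - 3)(x - 1)^2

The Jordan structure of A has elementary divisors (x - 1)^2, (x - 1), (x - 3), (x - 3). Arranging the block sizes at each eigenvalue in decreasing order and taking row products gives the invariant factors.

Invariant factors (smallest first, each dividing the next): (x - 3)(x - 1), (x - 3)(x - 1)^2.

Check: the last factor (x - 3)(x - 1)^2 is the minimal polynomial, and the product (x - 3)^2(x - 1)^3 is the characteristic polynomial.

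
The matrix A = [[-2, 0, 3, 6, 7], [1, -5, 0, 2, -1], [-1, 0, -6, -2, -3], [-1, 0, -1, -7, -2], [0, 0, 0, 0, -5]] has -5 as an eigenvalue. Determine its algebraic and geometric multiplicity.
algebraic multiplicity 5, geometric multiplicity 2

The characteristic polynomial is (x + 5)^5, so the factor x + 5 appears with exponent 5: the algebraic multiplicity is 5.

rank(A + 5I) = 3, so the eigenspace has dimension 5 - 3 = 2: the geometric multiplicity is 2.

Since 2 < 5, A is not diagonalizable.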